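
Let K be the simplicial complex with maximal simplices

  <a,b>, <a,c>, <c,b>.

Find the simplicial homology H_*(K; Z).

Fix the vertex order a < b < c and write every simplex with vertices in increasing order. Then dim K = 1 and the simplices of K are:

  0-simplices (3): a, b, c
  1-simplices (3): ab, ac, bc

giving chain groups C_0 ≅ Z^3, C_1 ≅ Z^3.

The boundary map ∂_1: C_1 → C_0 is given by ∂[p,q] = [q] − [p]. For instance
  ∂ab = b − a.
The 3×3 boundary matrix has rank 2 and Smith normal form diag(1,1).

From H_k ≅ ker(∂_k) / im(∂_{k+1}) we obtain:

  H_0: rank C_0 − rank ∂_1 = 3 − 2 = 1, and the invariant factors of ∂_1 are all 1, so H_0 ≅ Z.
  H_1: rank ker ∂_1 − rank ∂_2 = (3 − 2) − 0 = 1, and there is no ∂_2, so H_1 ≅ Z.

H_0 = Z,  H_1 = Z.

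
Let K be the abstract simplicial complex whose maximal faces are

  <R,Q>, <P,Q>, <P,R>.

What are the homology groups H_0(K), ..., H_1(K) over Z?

Fix the vertex order P < Q < R and write every simplex with vertices in increasing order. Then dim K = 1 and the simplices of K are:

  0-simplices (3): P, Q, R
  1-simplices (3): PQ, PR, QR

giving chain groups C_0 ≅ Z^3, C_1 ≅ Z^3.

The boundary map ∂_1: C_1 → C_0 sends each edge [p,q] (with p < q) to q − p.
The 3×3 boundary matrix has rank 2 and Smith normal form diag(1,1).

From H_k ≅ ker(∂_k) / im(∂_{k+1}) we obtain:

  H_0: rank C_0 − rank ∂_1 = 3 − 2 = 1, and the invariant factors of ∂_1 are all 1, so H_0 ≅ Z.
  H_1: rank ker ∂_1 − rank ∂_2 = (3 − 2) − 0 = 1, and there is no ∂_2, so H_1 ≅ Z.

H_0 ≅ Z,  H_1 ≅ Z.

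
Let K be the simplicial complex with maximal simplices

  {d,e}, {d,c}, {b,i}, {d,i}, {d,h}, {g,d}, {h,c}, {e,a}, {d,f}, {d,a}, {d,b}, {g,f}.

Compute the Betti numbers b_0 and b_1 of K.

b_0 = 1, b_1 = 4.

Order the vertices as a < b < c < d < e < f < g < h < i. Listing each simplex with vertices in this order, K has dimension 1 with simplices:

  0-simplices (9): a, b, c, d, e, f, g, h, i
  1-simplices (12): ad, ae, bd, bi, cd, ch, de, df, dg, dh, di, fg

Hence C_0 ≅ Z^9, C_1 ≅ Z^12.

The boundary map ∂_1: C_1 → C_0 is given by ∂[p,q] = [q] − [p].
As a 9×12 matrix over Z this has rank 8, with invariant factors (1,1,1,1,1,1,1,1).

Now H_k = ker ∂_k / im ∂_{k+1}, so:

  H_0: rank C_0 − rank ∂_1 = 9 − 8 = 1, and the invariant factors of ∂_1 are all 1, so H_0 ≅ Z.
  H_1: rank ker ∂_1 − rank ∂_2 = (12 − 8) − 0 = 4, and there is no ∂_2, so H_1 ≅ Z^4.

(K is a triangulation of a wedge of 4 circles.)

Hence the Betti numbers are b_0 = 1, b_1 = 4.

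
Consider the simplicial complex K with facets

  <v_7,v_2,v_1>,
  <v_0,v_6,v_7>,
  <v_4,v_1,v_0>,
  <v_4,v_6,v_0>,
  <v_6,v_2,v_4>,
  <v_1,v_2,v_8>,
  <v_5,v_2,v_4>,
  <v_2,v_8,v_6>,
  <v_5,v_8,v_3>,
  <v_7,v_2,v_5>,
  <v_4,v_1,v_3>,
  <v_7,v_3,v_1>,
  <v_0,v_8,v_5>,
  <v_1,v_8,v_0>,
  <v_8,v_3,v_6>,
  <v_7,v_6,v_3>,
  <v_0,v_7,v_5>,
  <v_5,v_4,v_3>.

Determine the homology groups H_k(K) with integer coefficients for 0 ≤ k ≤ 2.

Order the vertices as v_0 < v_1 < v_2 < v_3 < v_4 < v_5 < v_6 < v_7 < v_8. Listing each simplex with vertices in this order, K has dimension 2 with simplices:

  0-simplices (9): [v_0], [v_1], [v_2], [v_3], [v_4], [v_5], [v_6], [v_7], [v_8]
  1-simplices (27): (27 of them)
  2-simplices (18): (18 of them)

so the chain groups are C_0 ≅ Z^9, C_1 ≅ Z^27, C_2 ≅ Z^18.

The boundary map ∂_1: C_1 → C_0 maps an edge to its endpoints' difference, ∂[p,q] = q − p.
This gives a 9×27 integer matrix of rank 8; reducing to Smith normal form yields diagonal entries (1,1,1,1,1,1,1,1).

Boundary ∂_2: C_2 → C_1 acts by ∂[p,q,r] = [q,r] − [p,r] + [p,q]. For instance
  ∂[v_2,v_4,v_6] = [v_4,v_6] − [v_2,v_6] + [v_2,v_4],
  ∂[v_2,v_4,v_5] = [v_4,v_5] − [v_2,v_5] + [v_2,v_4].
This gives a 27×18 integer matrix of rank 17; reducing to Smith normal form yields diagonal entries (1,1,1,1,1,1,1,1,1,1,1,1,1,1,1,1,1).

Now H_k = ker ∂_k / im ∂_{k+1}, so:

  H_0: rank C_0 − rank ∂_1 = 9 − 8 = 1, and the invariant factors of ∂_1 are all 1, so H_0 = Z.
  H_1: rank ker ∂_1 − rank ∂_2 = (27 − 8) − 17 = 2, and the invariant factors of ∂_2 are all 1, so H_1 = Z^2.
  H_2: rank ker ∂_2 − rank ∂_3 = (18 − 17) − 0 = 1, and there is no ∂_3, so H_2 = Z.

(K is a triangulation of the torus T^2.)

H_0 ≅ Z,  H_1 ≅ Z^2,  H_2 ≅ Z.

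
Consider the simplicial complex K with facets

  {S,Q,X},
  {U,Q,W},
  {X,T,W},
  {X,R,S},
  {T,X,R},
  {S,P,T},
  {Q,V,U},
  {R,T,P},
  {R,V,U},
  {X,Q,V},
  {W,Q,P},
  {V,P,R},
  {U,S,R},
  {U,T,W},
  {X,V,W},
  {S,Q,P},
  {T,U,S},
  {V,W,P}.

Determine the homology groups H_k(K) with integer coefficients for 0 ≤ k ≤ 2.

Take the total order P < Q < R < S < T < U < V < W < X on the vertex set. Then K (dimension 2) consists of the simplices:

  0-simplices (9): P, Q, R, S, T, U, V, W, X
  1-simplices (27): PQ, PR, PS, PT, PV, PW, QS, QU, QV, QW, QX, RS, RT, RU, RV, RX, ST, SU, SX, TU, TW, TX, UV, UW, VW, VX, WX
  2-simplices (18): PQS, PQW, PRT, PRV, PST, PVW, QSX, QUV, QUW, QVX, RSU, RSX, RTX, RUV, STU, TUW, TWX, VWX

so the chain groups are C_0 ≅ Z^9, C_1 ≅ Z^27, C_2 ≅ Z^18.

∂_1: C_1 → C_0 maps an edge to its endpoints' difference, ∂[p,q] = q − p.
This gives a 9×27 integer matrix of rank 8; reducing to Smith normal form yields diagonal entries (1,1,1,1,1,1,1,1).

∂_2: C_2 → C_1 sends each 2-simplex [p,q,r] to [q,r] − [p,r] + [p,q]. For instance
  ∂STU = TU − SU + ST,
  ∂RSU = SU − RU + RS.
The resulting 27×18 matrix has rank 18, and its Smith normal form has invariant factors (1,1,1,1,1,1,1,1,1,1,1,1,1,1,1,1,1,2).

Reading off H_k = ker ∂_k / im ∂_{k+1}:

  H_0: rank C_0 − rank ∂_1 = 9 − 8 = 1, and the invariant factors of ∂_1 are all 1, so H_0 ≅ Z.
  H_1: rank ker ∂_1 − rank ∂_2 = (27 − 8) − 18 = 1, and ∂_2 has invariant factor 2 > 1, so H_1 ≅ Z ⊕ Z/2.
  H_2: rank ker ∂_2 − rank ∂_3 = (18 − 18) − 0 = 0, and there is no ∂_3, so H_2 ≅ 0.

(K is a triangulation of the Klein bottle.)

H_0 = Z,  H_1 = Z ⊕ Z/2,  H_2 = 0.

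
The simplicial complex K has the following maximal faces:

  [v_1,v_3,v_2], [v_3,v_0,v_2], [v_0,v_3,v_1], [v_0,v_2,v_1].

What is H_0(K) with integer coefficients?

We work with the vertex ordering v_0 < v_1 < v_2 < v_3. The simplices of K, each written with vertices in increasing order, are:

  0-simplices (4): [v_0], [v_1], [v_2], [v_3]
  1-simplices (6): [v_0,v_1], [v_0,v_2], [v_0,v_3], [v_1,v_2], [v_1,v_3], [v_2,v_3]
  2-simplices (4): [v_0,v_1,v_2], [v_0,v_1,v_3], [v_0,v_2,v_3], [v_1,v_2,v_3]

Hence C_0 ≅ Z^4, C_1 ≅ Z^6, C_2 ≅ Z^4.

The boundary map ∂_1: C_1 → C_0 is given by ∂[p,q] = [q] − [p].
This gives a 4×6 integer matrix of rank 3; reducing to Smith normal form yields diagonal entries (1,1,1).

Boundary ∂_2: C_2 → C_1 maps a triangle to the signed sum of its edges. For instance
  ∂[v_0,v_2,v_3] = [v_2,v_3] − [v_0,v_3] + [v_0,v_2],
  ∂[v_1,v_2,v_3] = [v_2,v_3] − [v_1,v_3] + [v_1,v_2].
The 6×4 boundary matrix has rank 3 and Smith normal form diag(1,1,1).

Computing H_k = (kernel of ∂_k) / (image of ∂_{k+1}):

  H_0: rank C_0 − rank ∂_1 = 4 − 3 = 1, and the invariant factors of ∂_1 are all 1, so H_0 = Z.

(K is a triangulation of the 2-sphere S^2.)

H_0 = Z.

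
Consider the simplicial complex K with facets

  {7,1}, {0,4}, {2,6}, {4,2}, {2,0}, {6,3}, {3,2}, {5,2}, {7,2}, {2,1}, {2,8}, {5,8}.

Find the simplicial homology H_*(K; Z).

H_0 = Z,  H_1 = Z^4.

Take the total order 0 < 1 < 2 < 3 < 4 < 5 < 6 < 7 < 8 on the vertex set. Then K (dimension 1) consists of the simplices:

  0-simplices (9): [0], [1], [2], [3], [4], [5], [6], [7], [8]
  1-simplices (12): [0,2], [0,4], [1,2], [1,7], [2,3], [2,4], [2,5], [2,6], [2,7], [2,8], [3,6], [5,8]

Hence C_0 ≅ Z^9, C_1 ≅ Z^12.

The boundary map ∂_1: C_1 → C_0 sends each edge [p,q] (with p < q) to q − p. For instance
  ∂[0,4] = [4] − [0].
The 9×12 boundary matrix has rank 8 and Smith normal form diag(1,1,1,1,1,1,1,1).

Now H_k = ker ∂_k / im ∂_{k+1}, so:

  H_0: rank C_0 − rank ∂_1 = 9 − 8 = 1, and the invariant factors of ∂_1 are all 1, so H_0 ≅ Z.
  H_1: rank ker ∂_1 − rank ∂_2 = (12 − 8) − 0 = 4, and there is no ∂_2, so H_1 ≅ Z^4.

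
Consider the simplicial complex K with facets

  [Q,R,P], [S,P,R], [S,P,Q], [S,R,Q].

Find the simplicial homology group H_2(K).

H_2 ≅ Z.

We work with the vertex ordering P < Q < R < S. The simplices of K, each written with vertices in increasing order, are:

  0-simplices (4): P, Q, R, S
  1-simplices (6): PQ, PR, PS, QR, QS, RS
  2-simplices (4): PQR, PQS, PRS, QRS

Hence C_0 ≅ Z^4, C_1 ≅ Z^6, C_2 ≅ Z^4.

Boundary ∂_1: C_1 → C_0 maps an edge to its endpoints' difference, ∂[p,q] = q − p. For instance
  ∂PR = R − P.
This gives a 4×6 integer matrix of rank 3; reducing to Smith normal form yields diagonal entries (1,1,1).

∂_2: C_2 → C_1 acts by ∂[p,q,r] = [q,r] − [p,r] + [p,q]. For instance
  ∂PRS = RS − PS + PR,
  ∂PQR = QR − PR + PQ.
As a 6×4 matrix over Z this has rank 3, with invariant factors (1,1,1).

Computing H_k = (kernel of ∂_k) / (image of ∂_{k+1}):

  H_2: rank ker ∂_2 − rank ∂_3 = (4 − 3) − 0 = 1, and there is no ∂_3, so H_2 = Z.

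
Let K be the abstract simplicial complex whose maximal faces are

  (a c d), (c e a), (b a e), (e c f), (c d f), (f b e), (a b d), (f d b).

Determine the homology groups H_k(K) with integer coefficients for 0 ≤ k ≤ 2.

H_0 = Z,  H_1 = 0,  H_2 = Z.

Take the total order a < b < c < d < e < f on the vertex set. Then K (dimension 2) consists of the simplices:

  0-simplices (6): a, b, c, d, e, f
  1-simplices (12): ab, ac, ad, ae, bd, be, bf, cd, ce, cf, df, ef
  2-simplices (8): abd, abe, acd, ace, bdf, bef, cdf, cef

Hence C_0 ≅ Z^6, C_1 ≅ Z^12, C_2 ≅ Z^8.

∂_1: C_1 → C_0 is given by ∂[p,q] = [q] − [p]. For instance
  ∂ef = f − e.
The 6×12 boundary matrix has rank 5 and Smith normal form diag(1,1,1,1,1).

Boundary ∂_2: C_2 → C_1 maps a triangle to the signed sum of its edges. For instance
  ∂cdf = df − cf + cd,
  ∂bdf = df − bf + bd.
This gives a 12×8 integer matrix of rank 7; reducing to Smith normal form yields diagonal entries (1,1,1,1,1,1,1).

Computing H_k = (kernel of ∂_k) / (image of ∂_{k+1}):

  H_0: rank C_0 − rank ∂_1 = 6 − 5 = 1, and the invariant factors of ∂_1 are all 1, so H_0 ≅ Z.
  H_1: rank ker ∂_1 − rank ∂_2 = (12 − 5) − 7 = 0, and the invariant factors of ∂_2 are all 1, so H_1 ≅ 0.
  H_2: rank ker ∂_2 − rank ∂_3 = (8 − 7) − 0 = 1, and there is no ∂_3, so H_2 ≅ Z.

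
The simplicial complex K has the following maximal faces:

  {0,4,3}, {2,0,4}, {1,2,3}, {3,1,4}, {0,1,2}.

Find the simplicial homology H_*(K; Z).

H_0 ≅ Z,  H_1 ≅ Z,  H_2 = 0.

Fix the vertex order 0 < 1 < 2 < 3 < 4 and write every simplex with vertices in increasing order. Then dim K = 2 and the simplices of K are:

  0-simplices (5): [0], [1], [2], [3], [4]
  1-simplices (10): [0,1], [0,2], [0,3], [0,4], [1,2], [1,3], [1,4], [2,3], [2,4], [3,4]
  2-simplices (5): [0,1,2], [0,2,4], [0,3,4], [1,2,3], [1,3,4]

giving chain groups C_0 ≅ Z^5, C_1 ≅ Z^10, C_2 ≅ Z^5.

The boundary map ∂_1: C_1 → C_0 is given by ∂[p,q] = [q] − [p]. For instance
  ∂[1,3] = [3] − [1].
The 5×10 boundary matrix has rank 4 and Smith normal form diag(1,1,1,1).

The boundary map ∂_2: C_2 → C_1 acts by ∂[p,q,r] = [q,r] − [p,r] + [p,q]. For instance
  ∂[0,1,2] = [1,2] − [0,2] + [0,1],
  ∂[1,2,3] = [2,3] − [1,3] + [1,2].
The 10×5 boundary matrix has rank 5 and Smith normal form diag(1,1,1,1,1).

From H_k ≅ ker(∂_k) / im(∂_{k+1}) we obtain:

  H_0: rank C_0 − rank ∂_1 = 5 − 4 = 1, and the invariant factors of ∂_1 are all 1, so H_0 = Z.
  H_1: rank ker ∂_1 − rank ∂_2 = (10 − 4) − 5 = 1, and the invariant factors of ∂_2 are all 1, so H_1 = Z.
  H_2: rank ker ∂_2 − rank ∂_3 = (5 − 5) − 0 = 0, and there is no ∂_3, so H_2 = 0.

As a check, the Euler characteristic is 5 − 10 + 5 = 0, which agrees with 1 − 1 + 0 = 0.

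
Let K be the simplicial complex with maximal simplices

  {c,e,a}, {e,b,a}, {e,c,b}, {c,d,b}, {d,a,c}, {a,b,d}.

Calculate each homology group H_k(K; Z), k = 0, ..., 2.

H_0 = Z,  H_1 = 0,  H_2 = Z.

Order the vertices as a < b < c < d < e. Listing each simplex with vertices in this order, K has dimension 2 with simplices:

  0-simplices (5): a, b, c, d, e
  1-simplices (9): ab, ac, ad, ae, bc, bd, be, cd, ce
  2-simplices (6): abd, abe, acd, ace, bcd, bce

giving chain groups C_0 ≅ Z^5, C_1 ≅ Z^9, C_2 ≅ Z^6.

The boundary map ∂_1: C_1 → C_0 maps an edge to its endpoints' difference, ∂[p,q] = q − p. For instance
  ∂cd = d − c.
As a 5×9 matrix over Z this has rank 4, with invariant factors (1,1,1,1).

∂_2: C_2 → C_1 acts by ∂[p,q,r] = [q,r] − [p,r] + [p,q]. For instance
  ∂bcd = cd − bd + bc,
  ∂abd = bd − ad + ab.
This gives a 9×6 integer matrix of rank 5; reducing to Smith normal form yields diagonal entries (1,1,1,1,1).

Reading off H_k = ker ∂_k / im ∂_{k+1}:

  H_0: rank C_0 − rank ∂_1 = 5 − 4 = 1, and the invariant factors of ∂_1 are all 1, so H_0 = Z.
  H_1: rank ker ∂_1 − rank ∂_2 = (9 − 4) − 5 = 0, and the invariant factors of ∂_2 are all 1, so H_1 = 0.
  H_2: rank ker ∂_2 − rank ∂_3 = (6 − 5) − 0 = 1, and there is no ∂_3, so H_2 = Z.

As a check, the Euler characteristic is 5 − 9 + 6 = 2, which agrees with 1 − 0 + 1 = 2.
(K is a triangulation of the 2-sphere S^2.)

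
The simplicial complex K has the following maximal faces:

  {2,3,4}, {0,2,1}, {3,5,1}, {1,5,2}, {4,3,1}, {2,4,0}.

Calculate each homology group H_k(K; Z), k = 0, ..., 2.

Take the total order 0 < 1 < 2 < 3 < 4 < 5 on the vertex set. Then K (dimension 2) consists of the simplices:

  0-simplices (6): [0], [1], [2], [3], [4], [5]
  1-simplices (12): [0,1], [0,2], [0,4], [1,2], [1,3], [1,4], [1,5], [2,3], [2,4], [2,5], [3,4], [3,5]
  2-simplices (6): [0,1,2], [0,2,4], [1,2,5], [1,3,4], [1,3,5], [2,3,4]

giving chain groups C_0 ≅ Z^6, C_1 ≅ Z^12, C_2 ≅ Z^6.

∂_1: C_1 → C_0 sends each edge [p,q] (with p < q) to q − p. For instance
  ∂[1,5] = [5] − [1].
As a 6×12 matrix over Z this has rank 5, with invariant factors (1,1,1,1,1).

Boundary ∂_2: C_2 → C_1 sends each 2-simplex [p,q,r] to [q,r] − [p,r] + [p,q]. For instance
  ∂[0,2,4] = [2,4] − [0,4] + [0,2],
  ∂[1,2,5] = [2,5] − [1,5] + [1,2].
The 12×6 boundary matrix has rank 6 and Smith normal form diag(1,1,1,1,1,1).

Now H_k = ker ∂_k / im ∂_{k+1}, so:

  H_0: rank C_0 − rank ∂_1 = 6 − 5 = 1, and the invariant factors of ∂_1 are all 1, so H_0 = Z.
  H_1: rank ker ∂_1 − rank ∂_2 = (12 − 5) − 6 = 1, and the invariant factors of ∂_2 are all 1, so H_1 = Z.
  H_2: rank ker ∂_2 − rank ∂_3 = (6 − 6) − 0 = 0, and there is no ∂_3, so H_2 = 0.

As a check, the Euler characteristic is 6 − 12 + 6 = 0, which agrees with 1 − 1 + 0 = 0.
(K is a triangulation of the cylinder S^1 x I.)

H_0 = Z,  H_1 = Z,  H_2 = 0.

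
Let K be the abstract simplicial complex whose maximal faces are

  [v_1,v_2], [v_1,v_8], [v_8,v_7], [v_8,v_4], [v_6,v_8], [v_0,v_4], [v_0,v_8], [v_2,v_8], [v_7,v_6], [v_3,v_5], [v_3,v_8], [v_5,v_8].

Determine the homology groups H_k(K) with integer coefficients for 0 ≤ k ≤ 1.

K has 9 vertices, 12 edges.
rank ∂_0 = 0, rank ∂_1 = 8 ⇒ b_0 = 9 − 0 − 8 = 1; all invariant factors of ∂_1 are 1 so no torsion. So H_0 ≅ Z.
rank ∂_1 = 8, rank ∂_2 = 0 ⇒ b_1 = 12 − 8 − 0 = 4. So H_1 ≅ Z^4.

H_0 ≅ Z,  H_1 ≅ Z^4.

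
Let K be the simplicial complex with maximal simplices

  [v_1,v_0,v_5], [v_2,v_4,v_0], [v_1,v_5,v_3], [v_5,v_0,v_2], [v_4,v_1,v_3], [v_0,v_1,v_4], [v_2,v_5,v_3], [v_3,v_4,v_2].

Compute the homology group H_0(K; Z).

H_0 ≅ Z.

Order the vertices as v_0 < v_1 < v_2 < v_3 < v_4 < v_5. Listing each simplex with vertices in this order, K has dimension 2 with simplices:

  0-simplices (6): [v_0], [v_1], [v_2], [v_3], [v_4], [v_5]
  1-simplices (12): [v_0,v_1], [v_0,v_2], [v_0,v_4], [v_0,v_5], [v_1,v_3], [v_1,v_4], [v_1,v_5], [v_2,v_3], [v_2,v_4], [v_2,v_5], [v_3,v_4], [v_3,v_5]
  2-simplices (8): [v_0,v_1,v_4], [v_0,v_1,v_5], [v_0,v_2,v_4], [v_0,v_2,v_5], [v_1,v_3,v_4], [v_1,v_3,v_5], [v_2,v_3,v_4], [v_2,v_3,v_5]

giving chain groups C_0 ≅ Z^6, C_1 ≅ Z^12, C_2 ≅ Z^8.

∂_1: C_1 → C_0 maps an edge to its endpoints' difference, ∂[p,q] = q − p. For instance
  ∂[v_0,v_2] = [v_2] − [v_0].
As a 6×12 matrix over Z this has rank 5, with invariant factors (1,1,1,1,1).

∂_2: C_2 → C_1 sends each 2-simplex [p,q,r] to [q,r] − [p,r] + [p,q]. For instance
  ∂[v_1,v_3,v_4] = [v_3,v_4] − [v_1,v_4] + [v_1,v_3],
  ∂[v_0,v_2,v_4] = [v_2,v_4] − [v_0,v_4] + [v_0,v_2].
The 12×8 boundary matrix has rank 7 and Smith normal form diag(1,1,1,1,1,1,1).

Reading off H_k = ker ∂_k / im ∂_{k+1}:

  H_0: rank C_0 − rank ∂_1 = 6 − 5 = 1, and the invariant factors of ∂_1 are all 1, so H_0 = Z.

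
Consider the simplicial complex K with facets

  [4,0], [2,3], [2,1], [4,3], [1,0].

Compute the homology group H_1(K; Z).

We work with the vertex ordering 0 < 1 < 2 < 3 < 4. The simplices of K, each written with vertices in increasing order, are:

  0-simplices (5): [0], [1], [2], [3], [4]
  1-simplices (5): [0,1], [0,4], [1,2], [2,3], [3,4]

Hence C_0 ≅ Z^5, C_1 ≅ Z^5.

∂_1: C_1 → C_0 is given by ∂[p,q] = [q] − [p]. For instance
  ∂[0,1] = [1] − [0].
The resulting 5×5 matrix has rank 4, and its Smith normal form has invariant factors (1,1,1,1).

From H_k ≅ ker(∂_k) / im(∂_{k+1}) we obtain:

  H_1: rank ker ∂_1 − rank ∂_2 = (5 − 4) − 0 = 1, and there is no ∂_2, so H_1 ≅ Z.

H_1 = Z.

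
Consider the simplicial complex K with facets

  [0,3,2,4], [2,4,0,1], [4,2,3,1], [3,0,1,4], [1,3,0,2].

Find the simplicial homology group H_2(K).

H_2 = 0.

Take the total order 0 < 1 < 2 < 3 < 4 on the vertex set. Then K (dimension 3) consists of the simplices:

  0-simplices (5): [0], [1], [2], [3], [4]
  1-simplices (10): [0,1], [0,2], [0,3], [0,4], [1,2], [1,3], [1,4], [2,3], [2,4], [3,4]
  2-simplices (10): [0,1,2], [0,1,3], [0,1,4], [0,2,3], [0,2,4], [0,3,4], [1,2,3], [1,2,4], [1,3,4], [2,3,4]
  3-simplices (5): [0,1,2,3], [0,1,2,4], [0,1,3,4], [0,2,3,4], [1,2,3,4]

Hence C_0 ≅ Z^5, C_1 ≅ Z^10, C_2 ≅ Z^10, C_3 ≅ Z^5.

The boundary map ∂_1: C_1 → C_0 maps an edge to its endpoints' difference, ∂[p,q] = q − p.
This gives a 5×10 integer matrix of rank 4; reducing to Smith normal form yields diagonal entries (1,1,1,1).

Boundary ∂_2: C_2 → C_1 acts by ∂[p,q,r] = [q,r] − [p,r] + [p,q]. For instance
  ∂[0,1,2] = [1,2] − [0,2] + [0,1],
  ∂[0,3,4] = [3,4] − [0,4] + [0,3].
As a 10×10 matrix over Z this has rank 6, with invariant factors (1,1,1,1,1,1).

The boundary map ∂_3: C_3 → C_2 sends each 3-simplex σ to the alternating sum Σ_i (−1)^i (σ with its i-th vertex removed). For instance
  ∂[0,1,2,4] = [1,2,4] − [0,2,4] + [0,1,4] − [0,1,2],
  ∂[0,1,3,4] = [1,3,4] − [0,3,4] + [0,1,4] − [0,1,3].
The resulting 10×5 matrix has rank 4, and its Smith normal form has invariant factors (1,1,1,1).

From H_k ≅ ker(∂_k) / im(∂_{k+1}) we obtain:

  H_2: rank ker ∂_2 − rank ∂_3 = (10 − 6) − 4 = 0, and the invariant factors of ∂_3 are all 1, so H_2 ≅ 0.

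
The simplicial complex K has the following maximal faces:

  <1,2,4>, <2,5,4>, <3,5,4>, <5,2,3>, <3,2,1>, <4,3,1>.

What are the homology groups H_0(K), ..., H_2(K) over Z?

H_0 = Z,  H_1 = 0,  H_2 = Z.

Fix the vertex order 1 < 2 < 3 < 4 < 5 and write every simplex with vertices in increasing order. Then dim K = 2 and the simplices of K are:

  0-simplices (5): [1], [2], [3], [4], [5]
  1-simplices (9): [1,2], [1,3], [1,4], [2,3], [2,4], [2,5], [3,4], [3,5], [4,5]
  2-simplices (6): [1,2,3], [1,2,4], [1,3,4], [2,3,5], [2,4,5], [3,4,5]

Hence C_0 ≅ Z^5, C_1 ≅ Z^9, C_2 ≅ Z^6.

∂_1: C_1 → C_0 sends each edge [p,q] (with p < q) to q − p.
This gives a 5×9 integer matrix of rank 4; reducing to Smith normal form yields diagonal entries (1,1,1,1).

Boundary ∂_2: C_2 → C_1 acts by ∂[p,q,r] = [q,r] − [p,r] + [p,q]. For instance
  ∂[2,3,5] = [3,5] − [2,5] + [2,3],
  ∂[2,4,5] = [4,5] − [2,5] + [2,4].
This gives a 9×6 integer matrix of rank 5; reducing to Smith normal form yields diagonal entries (1,1,1,1,1).

Computing H_k = (kernel of ∂_k) / (image of ∂_{k+1}):

  H_0: rank C_0 − rank ∂_1 = 5 − 4 = 1, and the invariant factors of ∂_1 are all 1, so H_0 ≅ Z.
  H_1: rank ker ∂_1 − rank ∂_2 = (9 − 4) − 5 = 0, and the invariant factors of ∂_2 are all 1, so H_1 ≅ 0.
  H_2: rank ker ∂_2 − rank ∂_3 = (6 − 5) − 0 = 1, and there is no ∂_3, so H_2 ≅ Z.

As a check, the Euler characteristic is 5 − 9 + 6 = 2, which agrees with 1 − 0 + 1 = 2.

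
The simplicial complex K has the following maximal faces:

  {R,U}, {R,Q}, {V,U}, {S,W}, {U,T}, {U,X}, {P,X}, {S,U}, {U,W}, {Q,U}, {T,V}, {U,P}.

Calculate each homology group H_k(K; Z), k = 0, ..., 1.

We work with the vertex ordering P < Q < R < S < T < U < V < W < X. The simplices of K, each written with vertices in increasing order, are:

  0-simplices (9): P, Q, R, S, T, U, V, W, X
  1-simplices (12): PU, PX, QR, QU, RU, SU, SW, TU, TV, UV, UW, UX

Hence C_0 ≅ Z^9, C_1 ≅ Z^12.

The boundary map ∂_1: C_1 → C_0 is given by ∂[p,q] = [q] − [p]. For instance
  ∂SU = U − S.
The resulting 9×12 matrix has rank 8, and its Smith normal form has invariant factors (1,1,1,1,1,1,1,1).

Now H_k = ker ∂_k / im ∂_{k+1}, so:

  H_0: rank C_0 − rank ∂_1 = 9 − 8 = 1, and the invariant factors of ∂_1 are all 1, so H_0 = Z.
  H_1: rank ker ∂_1 − rank ∂_2 = (12 − 8) − 0 = 4, and there is no ∂_2, so H_1 = Z^4.

(K is a triangulation of a wedge of 4 circles.)

H_0 = Z,  H_1 = Z^4.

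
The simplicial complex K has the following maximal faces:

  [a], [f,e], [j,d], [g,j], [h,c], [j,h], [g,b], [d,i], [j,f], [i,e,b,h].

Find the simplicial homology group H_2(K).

Take the total order a < b < c < d < e < f < g < h < i < j on the vertex set. Then K (dimension 3) consists of the simplices:

  0-simplices (10): a, b, c, d, e, f, g, h, i, j
  1-simplices (14): be, bg, bh, bi, ch, di, dj, ef, eh, ei, fj, gj, hi, hj
  2-simplices (4): beh, bei, bhi, ehi
  3-simplices (1): behi

Hence C_0 ≅ Z^10, C_1 ≅ Z^14, C_2 ≅ Z^4, C_3 ≅ Z^1.

∂_1: C_1 → C_0 is given by ∂[p,q] = [q] − [p]. For instance
  ∂hj = j − h.
This gives a 10×14 integer matrix of rank 8; reducing to Smith normal form yields diagonal entries (1,1,1,1,1,1,1,1).

∂_2: C_2 → C_1 sends each 2-simplex [p,q,r] to [q,r] − [p,r] + [p,q]. For instance
  ∂ehi = hi − ei + eh,
  ∂beh = eh − bh + be.
As a 14×4 matrix over Z this has rank 3, with invariant factors (1,1,1).

Boundary ∂_3: C_3 → C_2 sends each 3-simplex σ to the alternating sum Σ_i (−1)^i (σ with its i-th vertex removed). For instance
  ∂behi = ehi − bhi + bei − beh.
The resulting 4×1 matrix has rank 1, and its Smith normal form has invariant factors (1).

Computing H_k = (kernel of ∂_k) / (image of ∂_{k+1}):

  H_2: rank ker ∂_2 − rank ∂_3 = (4 − 3) − 1 = 0, and the invariant factors of ∂_3 are all 1, so H_2 = 0.

H_2 ≅ 0.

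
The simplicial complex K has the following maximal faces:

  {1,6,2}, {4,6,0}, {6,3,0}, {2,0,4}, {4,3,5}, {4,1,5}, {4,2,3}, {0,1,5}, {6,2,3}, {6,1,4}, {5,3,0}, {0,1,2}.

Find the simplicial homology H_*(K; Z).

Take the total order 0 < 1 < 2 < 3 < 4 < 5 < 6 on the vertex set. Then K (dimension 2) consists of the simplices:

  0-simplices (7): [0], [1], [2], [3], [4], [5], [6]
  1-simplices (18): [0,1], [0,2], [0,3], [0,4], [0,5], [0,6], [1,2], [1,4], [1,5], [1,6], [2,3], [2,4], [2,6], [3,4], [3,5], [3,6], [4,5], [4,6]
  2-simplices (12): [0,1,2], [0,1,5], [0,2,4], [0,3,5], [0,3,6], [0,4,6], [1,2,6], [1,4,5], [1,4,6], [2,3,4], [2,3,6], [3,4,5]

so the chain groups are C_0 ≅ Z^7, C_1 ≅ Z^18, C_2 ≅ Z^12.

The boundary map ∂_1: C_1 → C_0 is given by ∂[p,q] = [q] − [p].
This gives a 7×18 integer matrix of rank 6; reducing to Smith normal form yields diagonal entries (1,1,1,1,1,1).

∂_2: C_2 → C_1 acts by ∂[p,q,r] = [q,r] − [p,r] + [p,q]. For instance
  ∂[1,2,6] = [2,6] − [1,6] + [1,2],
  ∂[0,2,4] = [2,4] − [0,4] + [0,2].
This gives a 18×12 integer matrix of rank 12; reducing to Smith normal form yields diagonal entries (1,1,1,1,1,1,1,1,1,1,1,2).

Reading off H_k = ker ∂_k / im ∂_{k+1}:

  H_0: rank C_0 − rank ∂_1 = 7 − 6 = 1, and the invariant factors of ∂_1 are all 1, so H_0 = Z.
  H_1: rank ker ∂_1 − rank ∂_2 = (18 − 6) − 12 = 0, and ∂_2 has invariant factor 2 > 1, so H_1 = Z/2Z.
  H_2: rank ker ∂_2 − rank ∂_3 = (12 − 12) − 0 = 0, and there is no ∂_3, so H_2 = 0.

H_0 ≅ Z,  H_1 ≅ Z/2Z,  H_2 = 0.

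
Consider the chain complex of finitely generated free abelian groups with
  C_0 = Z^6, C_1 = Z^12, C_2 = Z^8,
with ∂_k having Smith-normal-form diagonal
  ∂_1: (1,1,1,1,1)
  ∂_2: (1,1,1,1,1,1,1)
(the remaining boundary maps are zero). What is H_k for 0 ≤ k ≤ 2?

H_0 = Z,  H_1 = 0,  H_2 = Z.

H_0: b_0 = 6 − 0 − 5 = 1; torsion from ∂_1 factors > 1: none. So H_0 = Z.
H_1: b_1 = 12 − 5 − 7 = 0; torsion from ∂_2 factors > 1: none. So H_1 = 0.
H_2: b_2 = 8 − 7 − 0 = 1; torsion from ∂_3 factors > 1: none. So H_2 = Z.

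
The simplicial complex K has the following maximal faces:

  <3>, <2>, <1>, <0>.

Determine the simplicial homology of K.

Take the total order 0 < 1 < 2 < 3 on the vertex set. Then K (dimension 0) consists of the simplices:

  0-simplices (4): [0], [1], [2], [3]

Hence C_0 ≅ Z^4.

Reading off H_k = ker ∂_k / im ∂_{k+1}:

  H_0: rank C_0 − rank ∂_1 = 4 − 0 = 4, and there is no ∂_1, so H_0 = Z^4.

H_0 ≅ Z^4.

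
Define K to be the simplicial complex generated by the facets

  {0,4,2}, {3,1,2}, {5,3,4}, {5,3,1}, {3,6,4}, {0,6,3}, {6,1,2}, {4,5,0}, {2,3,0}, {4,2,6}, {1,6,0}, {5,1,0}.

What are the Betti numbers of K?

We work with the vertex ordering 0 < 1 < 2 < 3 < 4 < 5 < 6. The simplices of K, each written with vertices in increasing order, are:

  0-simplices (7): [0], [1], [2], [3], [4], [5], [6]
  1-simplices (18): [0,1], [0,2], [0,3], [0,4], [0,5], [0,6], [1,2], [1,3], [1,5], [1,6], [2,3], [2,4], [2,6], [3,4], [3,5], [3,6], [4,5], [4,6]
  2-simplices (12): [0,1,5], [0,1,6], [0,2,3], [0,2,4], [0,3,6], [0,4,5], [1,2,3], [1,2,6], [1,3,5], [2,4,6], [3,4,5], [3,4,6]

giving chain groups C_0 ≅ Z^7, C_1 ≅ Z^18, C_2 ≅ Z^12.

∂_1: C_1 → C_0 is given by ∂[p,q] = [q] − [p].
This gives a 7×18 integer matrix of rank 6; reducing to Smith normal form yields diagonal entries (1,1,1,1,1,1).

∂_2: C_2 → C_1 acts by ∂[p,q,r] = [q,r] − [p,r] + [p,q]. For instance
  ∂[3,4,6] = [4,6] − [3,6] + [3,4],
  ∂[0,1,5] = [1,5] − [0,5] + [0,1].
As a 18×12 matrix over Z this has rank 12, with invariant factors (1,1,1,1,1,1,1,1,1,1,1,2).

From H_k ≅ ker(∂_k) / im(∂_{k+1}) we obtain:

  H_0: rank C_0 − rank ∂_1 = 7 − 6 = 1, and the invariant factors of ∂_1 are all 1, so H_0 = Z.
  H_1: rank ker ∂_1 − rank ∂_2 = (18 − 6) − 12 = 0, and ∂_2 has invariant factor 2 > 1, so H_1 = Z/2Z.
  H_2: rank ker ∂_2 − rank ∂_3 = (12 − 12) − 0 = 0, and there is no ∂_3, so H_2 = 0.

As a check, the Euler characteristic is 7 − 18 + 12 = 1, which agrees with 1 − 0 + 0 = 1.

Hence the Betti numbers are b_0 = 1, b_1 = 0, b_2 = 0.

b_0 = 1, b_1 = 0, b_2 = 0.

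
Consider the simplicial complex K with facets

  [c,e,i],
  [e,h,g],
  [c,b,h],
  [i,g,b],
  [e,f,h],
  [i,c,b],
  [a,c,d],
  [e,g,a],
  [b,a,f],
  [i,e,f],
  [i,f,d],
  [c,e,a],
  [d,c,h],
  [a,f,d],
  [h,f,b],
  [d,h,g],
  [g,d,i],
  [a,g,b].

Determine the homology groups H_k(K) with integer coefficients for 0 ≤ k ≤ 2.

Take the total order a < b < c < d < e < f < g < h < i on the vertex set. Then K (dimension 2) consists of the simplices:

  0-simplices (9): a, b, c, d, e, f, g, h, i
  1-simplices (27): ab, ac, ad, ae, af, ag, bc, bf, bg, bh, bi, cd, ce, ch, ci, df, dg, dh, di, ef, eg, eh, ei, fh, fi, gh, gi
  2-simplices (18): abf, abg, acd, ace, adf, aeg, bch, bci, bfh, bgi, cdh, cei, dfi, dgh, dgi, efh, efi, egh

so the chain groups are C_0 ≅ Z^9, C_1 ≅ Z^27, C_2 ≅ Z^18.

Boundary ∂_1: C_1 → C_0 is given by ∂[p,q] = [q] − [p]. For instance
  ∂bf = f − b.
The 9×27 boundary matrix has rank 8 and Smith normal form diag(1,1,1,1,1,1,1,1).

The boundary map ∂_2: C_2 → C_1 sends each 2-simplex [p,q,r] to [q,r] − [p,r] + [p,q]. For instance
  ∂egh = gh − eh + eg,
  ∂efi = fi − ei + ef.
This gives a 27×18 integer matrix of rank 17; reducing to Smith normal form yields diagonal entries (1,1,1,1,1,1,1,1,1,1,1,1,1,1,1,1,1).

Computing H_k = (kernel of ∂_k) / (image of ∂_{k+1}):

  H_0: rank C_0 − rank ∂_1 = 9 − 8 = 1, and the invariant factors of ∂_1 are all 1, so H_0 ≅ Z.
  H_1: rank ker ∂_1 − rank ∂_2 = (27 − 8) − 17 = 2, and the invariant factors of ∂_2 are all 1, so H_1 ≅ Z^2.
  H_2: rank ker ∂_2 − rank ∂_3 = (18 − 17) − 0 = 1, and there is no ∂_3, so H_2 ≅ Z.

As a check, the Euler characteristic is 9 − 27 + 18 = 0, which agrees with 1 − 2 + 1 = 0.
(K is a triangulation of the torus T^2.)

H_0 = Z,  H_1 = Z^2,  H_2 = Z.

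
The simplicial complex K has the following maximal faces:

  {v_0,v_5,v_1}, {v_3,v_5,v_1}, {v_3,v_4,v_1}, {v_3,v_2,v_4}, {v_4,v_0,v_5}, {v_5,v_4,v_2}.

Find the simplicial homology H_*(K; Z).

K has 6 vertices, 12 edges, 6 triangles.
rank ∂_0 = 0, rank ∂_1 = 5 ⇒ b_0 = 6 − 0 − 5 = 1; all invariant factors of ∂_1 are 1 so no torsion. So H_0 = Z.
rank ∂_1 = 5, rank ∂_2 = 6 ⇒ b_1 = 12 − 5 − 6 = 1; all invariant factors of ∂_2 are 1 so no torsion. So H_1 = Z.
rank ∂_2 = 6, rank ∂_3 = 0 ⇒ b_2 = 6 − 6 − 0 = 0. So H_2 = 0.

H_0 ≅ Z,  H_1 ≅ Z,  H_2 = 0.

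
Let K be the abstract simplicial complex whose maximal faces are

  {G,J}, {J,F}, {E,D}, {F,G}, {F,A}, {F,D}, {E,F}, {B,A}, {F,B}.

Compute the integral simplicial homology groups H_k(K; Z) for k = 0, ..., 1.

K has 7 vertices, 9 edges.
rank ∂_0 = 0, rank ∂_1 = 6 ⇒ b_0 = 7 − 0 − 6 = 1; all invariant factors of ∂_1 are 1 so no torsion. So H_0 = Z.
rank ∂_1 = 6, rank ∂_2 = 0 ⇒ b_1 = 9 − 6 − 0 = 3. So H_1 = Z^3.

H_0 = Z,  H_1 = Z^3.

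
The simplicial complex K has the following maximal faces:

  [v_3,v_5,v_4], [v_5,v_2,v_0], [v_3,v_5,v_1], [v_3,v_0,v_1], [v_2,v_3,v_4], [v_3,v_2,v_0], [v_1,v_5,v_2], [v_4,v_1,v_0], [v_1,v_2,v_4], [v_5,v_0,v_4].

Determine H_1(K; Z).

We work with the vertex ordering v_0 < v_1 < v_2 < v_3 < v_4 < v_5. The simplices of K, each written with vertices in increasing order, are:

  0-simplices (6): [v_0], [v_1], [v_2], [v_3], [v_4], [v_5]
  1-simplices (15): (15 of them)
  2-simplices (10): [v_0,v_1,v_3], [v_0,v_1,v_4], [v_0,v_2,v_3], [v_0,v_2,v_5], [v_0,v_4,v_5], [v_1,v_2,v_4], [v_1,v_2,v_5], [v_1,v_3,v_5], [v_2,v_3,v_4], [v_3,v_4,v_5]

Hence C_0 ≅ Z^6, C_1 ≅ Z^15, C_2 ≅ Z^10.

The boundary map ∂_1: C_1 → C_0 sends each edge [p,q] (with p < q) to q − p.
The 6×15 boundary matrix has rank 5 and Smith normal form diag(1,1,1,1,1).

The boundary map ∂_2: C_2 → C_1 sends each 2-simplex [p,q,r] to [q,r] − [p,r] + [p,q]. For instance
  ∂[v_1,v_2,v_5] = [v_2,v_5] − [v_1,v_5] + [v_1,v_2],
  ∂[v_2,v_3,v_4] = [v_3,v_4] − [v_2,v_4] + [v_2,v_3].
The 15×10 boundary matrix has rank 10 and Smith normal form diag(1,1,1,1,1,1,1,1,1,2).

Reading off H_k = ker ∂_k / im ∂_{k+1}:

  H_1: rank ker ∂_1 − rank ∂_2 = (15 − 5) − 10 = 0, and ∂_2 has invariant factor 2 > 1, so H_1 = Z/2.

H_1 ≅ Z/2.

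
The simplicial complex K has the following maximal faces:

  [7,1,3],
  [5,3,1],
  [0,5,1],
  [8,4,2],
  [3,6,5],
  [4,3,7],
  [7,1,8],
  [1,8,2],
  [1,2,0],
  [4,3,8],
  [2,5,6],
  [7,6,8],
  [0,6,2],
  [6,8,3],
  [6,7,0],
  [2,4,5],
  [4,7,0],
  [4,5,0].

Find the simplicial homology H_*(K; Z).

Fix the vertex order 0 < 1 < 2 < 3 < 4 < 5 < 6 < 7 < 8 and write every simplex with vertices in increasing order. Then dim K = 2 and the simplices of K are:

  0-simplices (9): [0], [1], [2], [3], [4], [5], [6], [7], [8]
  1-simplices (27): (27 of them)
  2-simplices (18): [0,1,2], [0,1,5], [0,2,6], [0,4,5], [0,4,7], [0,6,7], [1,2,8], [1,3,5], [1,3,7], [1,7,8], [2,4,5], [2,4,8], [2,5,6], [3,4,7], [3,4,8], [3,5,6], [3,6,8], [6,7,8]

giving chain groups C_0 ≅ Z^9, C_1 ≅ Z^27, C_2 ≅ Z^18.

The boundary map ∂_1: C_1 → C_0 is given by ∂[p,q] = [q] − [p]. For instance
  ∂[2,8] = [8] − [2].
The resulting 9×27 matrix has rank 8, and its Smith normal form has invariant factors (1,1,1,1,1,1,1,1).

The boundary map ∂_2: C_2 → C_1 acts by ∂[p,q,r] = [q,r] − [p,r] + [p,q]. For instance
  ∂[3,4,7] = [4,7] − [3,7] + [3,4],
  ∂[0,2,6] = [2,6] − [0,6] + [0,2].
The 27×18 boundary matrix has rank 18 and Smith normal form diag(1,1,1,1,1,1,1,1,1,1,1,1,1,1,1,1,1,2).

Now H_k = ker ∂_k / im ∂_{k+1}, so:

  H_0: rank C_0 − rank ∂_1 = 9 − 8 = 1, and the invariant factors of ∂_1 are all 1, so H_0 = Z.
  H_1: rank ker ∂_1 − rank ∂_2 = (27 − 8) − 18 = 1, and ∂_2 has invariant factor 2 > 1, so H_1 = Z ⊕ Z/2.
  H_2: rank ker ∂_2 − rank ∂_3 = (18 − 18) − 0 = 0, and there is no ∂_3, so H_2 = 0.

(K is a triangulation of the Klein bottle.)

H_0 ≅ Z,  H_1 ≅ Z ⊕ Z/2,  H_2 = 0.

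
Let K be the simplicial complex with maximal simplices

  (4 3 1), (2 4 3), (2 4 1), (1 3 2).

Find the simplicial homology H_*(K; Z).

H_0 ≅ Z,  H_1 = 0,  H_2 ≅ Z.

K has 4 vertices, 6 edges, 4 triangles.
rank ∂_0 = 0, rank ∂_1 = 3 ⇒ b_0 = 4 − 0 − 3 = 1; all invariant factors of ∂_1 are 1 so no torsion. So H_0 = Z.
rank ∂_1 = 3, rank ∂_2 = 3 ⇒ b_1 = 6 − 3 − 3 = 0; all invariant factors of ∂_2 are 1 so no torsion. So H_1 = 0.
rank ∂_2 = 3, rank ∂_3 = 0 ⇒ b_2 = 4 − 3 − 0 = 1. So H_2 = Z.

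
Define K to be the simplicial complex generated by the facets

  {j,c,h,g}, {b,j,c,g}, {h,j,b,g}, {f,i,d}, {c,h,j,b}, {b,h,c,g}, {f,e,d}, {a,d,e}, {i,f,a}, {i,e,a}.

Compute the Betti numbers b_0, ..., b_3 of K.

We work with the vertex ordering a < b < c < d < e < f < g < h < i < j. The simplices of K, each written with vertices in increasing order, are:

  0-simplices (10): a, b, c, d, e, f, g, h, i, j
  1-simplices (20): ad, ae, af, ai, bc, bg, bh, bj, cg, ch, cj, de, df, di, ef, ei, fi, gh, gj, hj
  2-simplices (15): ade, aei, afi, bcg, bch, bcj, bgh, bgj, bhj, cgh, cgj, chj, def, dfi, ghj
  3-simplices (5): bcgh, bcgj, bchj, bghj, cghj

giving chain groups C_0 ≅ Z^10, C_1 ≅ Z^20, C_2 ≅ Z^15, C_3 ≅ Z^5.

Boundary ∂_1: C_1 → C_0 is given by ∂[p,q] = [q] − [p]. For instance
  ∂hj = j − h.
The 10×20 boundary matrix has rank 8 and Smith normal form diag(1,1,1,1,1,1,1,1).

The boundary map ∂_2: C_2 → C_1 maps a triangle to the signed sum of its edges. For instance
  ∂bhj = hj − bj + bh,
  ∂aei = ei − ai + ae.
The 20×15 boundary matrix has rank 11 and Smith normal form diag(1,1,1,1,1,1,1,1,1,1,1).

The boundary map ∂_3: C_3 → C_2 sends each 3-simplex σ to the alternating sum Σ_i (−1)^i (σ with its i-th vertex removed). For instance
  ∂bcgh = cgh − bgh + bch − bcg,
  ∂cghj = ghj − chj + cgj − cgh.
The 15×5 boundary matrix has rank 4 and Smith normal form diag(1,1,1,1).

Reading off H_k = ker ∂_k / im ∂_{k+1}:

  H_0: rank C_0 − rank ∂_1 = 10 − 8 = 2, and the invariant factors of ∂_1 are all 1, so H_0 = Z^2.
  H_1: rank ker ∂_1 − rank ∂_2 = (20 − 8) − 11 = 1, and the invariant factors of ∂_2 are all 1, so H_1 = Z.
  H_2: rank ker ∂_2 − rank ∂_3 = (15 − 11) − 4 = 0, and the invariant factors of ∂_3 are all 1, so H_2 = 0.
  H_3: rank ker ∂_3 − rank ∂_4 = (5 − 4) − 0 = 1, and there is no ∂_4, so H_3 = Z.

As a check, the Euler characteristic is 10 − 20 + 15 − 5 = 0, which agrees with 2 − 1 + 0 − 1 = 0.
(K is a triangulation of the disjoint union of the Möbius band and the 3-sphere S^3.)

Hence the Betti numbers are b_0 = 2, b_1 = 1, b_2 = 0, b_3 = 1.

b_0 = 2, b_1 = 1, b_2 = 0, b_3 = 1.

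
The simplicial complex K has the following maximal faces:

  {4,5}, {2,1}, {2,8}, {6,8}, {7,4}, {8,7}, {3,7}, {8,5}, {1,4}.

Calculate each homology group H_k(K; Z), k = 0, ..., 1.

Order the vertices as 1 < 2 < 3 < 4 < 5 < 6 < 7 < 8. Listing each simplex with vertices in this order, K has dimension 1 with simplices:

  0-simplices (8): [1], [2], [3], [4], [5], [6], [7], [8]
  1-simplices (9): [1,2], [1,4], [2,8], [3,7], [4,5], [4,7], [5,8], [6,8], [7,8]

so the chain groups are C_0 ≅ Z^8, C_1 ≅ Z^9.

Boundary ∂_1: C_1 → C_0 is given by ∂[p,q] = [q] − [p]. For instance
  ∂[1,2] = [2] − [1].
This gives a 8×9 integer matrix of rank 7; reducing to Smith normal form yields diagonal entries (1,1,1,1,1,1,1).

From H_k ≅ ker(∂_k) / im(∂_{k+1}) we obtain:

  H_0: rank C_0 − rank ∂_1 = 8 − 7 = 1, and the invariant factors of ∂_1 are all 1, so H_0 ≅ Z.
  H_1: rank ker ∂_1 − rank ∂_2 = (9 − 7) − 0 = 2, and there is no ∂_2, so H_1 ≅ Z^2.

As a check, the Euler characteristic is 8 − 9 = -1, which agrees with 1 − 2 = -1.

H_0 = Z,  H_1 = Z^2.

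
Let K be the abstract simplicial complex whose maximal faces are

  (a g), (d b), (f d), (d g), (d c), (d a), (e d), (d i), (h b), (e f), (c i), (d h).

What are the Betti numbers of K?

b_0 = 1, b_1 = 4.

Order the vertices as a < b < c < d < e < f < g < h < i. Listing each simplex with vertices in this order, K has dimension 1 with simplices:

  0-simplices (9): a, b, c, d, e, f, g, h, i
  1-simplices (12): ad, ag, bd, bh, cd, ci, de, df, dg, dh, di, ef

giving chain groups C_0 ≅ Z^9, C_1 ≅ Z^12.

The boundary map ∂_1: C_1 → C_0 sends each edge [p,q] (with p < q) to q − p.
This gives a 9×12 integer matrix of rank 8; reducing to Smith normal form yields diagonal entries (1,1,1,1,1,1,1,1).

Reading off H_k = ker ∂_k / im ∂_{k+1}:

  H_0: rank C_0 − rank ∂_1 = 9 − 8 = 1, and the invariant factors of ∂_1 are all 1, so H_0 = Z.
  H_1: rank ker ∂_1 − rank ∂_2 = (12 − 8) − 0 = 4, and there is no ∂_2, so H_1 = Z^4.

As a check, the Euler characteristic is 9 − 12 = -3, which agrees with 1 − 4 = -3.

Hence the Betti numbers are b_0 = 1, b_1 = 4.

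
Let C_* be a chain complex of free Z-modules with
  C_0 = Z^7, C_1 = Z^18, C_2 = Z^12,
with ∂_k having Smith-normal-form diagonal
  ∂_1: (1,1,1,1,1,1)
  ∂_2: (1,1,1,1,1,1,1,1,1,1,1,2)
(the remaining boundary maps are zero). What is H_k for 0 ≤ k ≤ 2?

H_0 = Z,  H_1 = Z/2,  H_2 = 0.

H_0: b_0 = 7 − 0 − 6 = 1; torsion from ∂_1 factors > 1: none. So H_0 = Z.
H_1: b_1 = 18 − 6 − 12 = 0; torsion from ∂_2 factors > 1: [2]. So H_1 = Z/2.
H_2: b_2 = 12 − 12 − 0 = 0; torsion from ∂_3 factors > 1: none. So H_2 = 0.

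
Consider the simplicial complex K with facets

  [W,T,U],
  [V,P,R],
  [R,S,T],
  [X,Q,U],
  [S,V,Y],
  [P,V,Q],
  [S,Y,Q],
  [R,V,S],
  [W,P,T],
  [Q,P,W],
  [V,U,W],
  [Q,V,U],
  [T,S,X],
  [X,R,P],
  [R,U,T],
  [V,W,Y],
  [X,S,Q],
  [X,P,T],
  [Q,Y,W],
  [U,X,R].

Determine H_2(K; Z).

Fix the vertex order P < Q < R < S < T < U < V < W < X < Y and write every simplex with vertices in increasing order. Then dim K = 2 and the simplices of K are:

  0-simplices (10): P, Q, R, S, T, U, V, W, X, Y
  1-simplices (30): PQ, PR, PT, PV, PW, PX, QS, QU, QV, QW, QX, QY, RS, RT, RU, RV, RX, ST, SV, SX, SY, TU, TW, TX, UV, UW, UX, VW, VY, WY
  2-simplices (20): PQV, PQW, PRV, PRX, PTW, PTX, QSX, QSY, QUV, QUX, QWY, RST, RSV, RTU, RUX, STX, SVY, TUW, UVW, VWY

so the chain groups are C_0 ≅ Z^10, C_1 ≅ Z^30, C_2 ≅ Z^20.

∂_1: C_1 → C_0 is given by ∂[p,q] = [q] − [p].
This gives a 10×30 integer matrix of rank 9; reducing to Smith normal form yields diagonal entries (1,1,1,1,1,1,1,1,1).

Boundary ∂_2: C_2 → C_1 sends each 2-simplex [p,q,r] to [q,r] − [p,r] + [p,q]. For instance
  ∂STX = TX − SX + ST,
  ∂PRV = RV − PV + PR.
The 30×20 boundary matrix has rank 20 and Smith normal form diag(1,1,1,1,1,1,1,1,1,1,1,1,1,1,1,1,1,1,1,2).

From H_k ≅ ker(∂_k) / im(∂_{k+1}) we obtain:

  H_2: rank ker ∂_2 − rank ∂_3 = (20 − 20) − 0 = 0, and there is no ∂_3, so H_2 = 0.

(K is a triangulation of the Klein bottle.)

H_2 ≅ 0.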